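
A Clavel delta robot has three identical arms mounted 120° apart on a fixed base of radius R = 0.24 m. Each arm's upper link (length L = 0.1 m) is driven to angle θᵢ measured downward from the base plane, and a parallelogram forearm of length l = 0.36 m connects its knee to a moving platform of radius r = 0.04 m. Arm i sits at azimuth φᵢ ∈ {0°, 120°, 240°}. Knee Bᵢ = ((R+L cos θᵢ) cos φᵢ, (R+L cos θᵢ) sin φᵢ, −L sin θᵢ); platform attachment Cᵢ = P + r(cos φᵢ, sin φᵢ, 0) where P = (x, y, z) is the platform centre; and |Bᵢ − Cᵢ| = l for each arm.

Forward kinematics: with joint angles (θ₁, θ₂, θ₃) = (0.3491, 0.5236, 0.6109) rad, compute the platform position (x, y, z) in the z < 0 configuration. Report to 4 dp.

centre 1 = (0.2940·cos0.0°, 0.2940·sin0.0°, -0.0342) = (0.2940, 0.0000, -0.0342)
φ2=120.0°: virtual centre (-0.1433, 0.2482, -0.0500), radius l
φ3=240.0°: virtual centre (-0.1410, -0.2441, -0.0574), radius l
eliminate P² terms by subtracting sphere 1 from 2 and 3
[-0.8745 0.4964 -0.0316]·P = -0.0029;  [-0.8698 -0.4883 -0.0463]·P = -0.0048
det = 0.8588;  x = 0.0045+-0.0447z,  y = 0.0019+-0.0152z
sphere 1 gives Az²+Bz+C=0 with A=1.0022, B=0.0943, C=-0.0446;  B²−4AC=0.1877;  roots -0.2632, 0.1691;  negative root z = -0.2632
x = 0.0162, y = 0.0059

(0.0162, 0.0059, -0.2632)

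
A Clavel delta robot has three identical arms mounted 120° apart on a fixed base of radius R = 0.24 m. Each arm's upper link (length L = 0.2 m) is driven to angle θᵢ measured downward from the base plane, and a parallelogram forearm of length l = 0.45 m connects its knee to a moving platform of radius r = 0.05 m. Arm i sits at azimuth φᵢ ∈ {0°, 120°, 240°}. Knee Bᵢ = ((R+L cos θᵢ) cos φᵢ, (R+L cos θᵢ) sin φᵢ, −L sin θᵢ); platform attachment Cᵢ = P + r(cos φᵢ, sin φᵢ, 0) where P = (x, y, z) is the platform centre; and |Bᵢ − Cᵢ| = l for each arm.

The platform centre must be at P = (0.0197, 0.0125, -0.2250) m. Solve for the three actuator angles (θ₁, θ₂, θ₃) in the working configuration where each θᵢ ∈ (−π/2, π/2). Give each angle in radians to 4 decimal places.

rotate P by −φ1: (0.0197, 0.0125, -0.2250)
  A cos θ + B sin θ = C:  0.1703·cos θ + -0.2250·sin θ = 0.2068
  θ1 = atan2(B,A) + arccos(C/0.2822) = -0.1746
arm 2 (φ=120.0°): x'=0.0010, y'=-0.0233
  A cos θ + B sin θ = C:  0.1890·cos θ + -0.2250·sin θ = 0.1890
  γ=atan2(-0.2250,0.1890)=-0.8721;  ψ=arccos(0.6432)=0.8722;  θ2=γ+ψ≈0.0001
φ3=240.0° → target in arm frame (-0.0207, 0.0108)
  A=0.2107, B=-0.2250, C=(l²−L²−A²−y'²−z²)/(2L)=0.1684
  θ3 = atan2(B,A) + arccos(C/0.3082) = 0.1744

θ₁ = -0.1746, θ₂ = 0.0001, θ₃ = 0.1744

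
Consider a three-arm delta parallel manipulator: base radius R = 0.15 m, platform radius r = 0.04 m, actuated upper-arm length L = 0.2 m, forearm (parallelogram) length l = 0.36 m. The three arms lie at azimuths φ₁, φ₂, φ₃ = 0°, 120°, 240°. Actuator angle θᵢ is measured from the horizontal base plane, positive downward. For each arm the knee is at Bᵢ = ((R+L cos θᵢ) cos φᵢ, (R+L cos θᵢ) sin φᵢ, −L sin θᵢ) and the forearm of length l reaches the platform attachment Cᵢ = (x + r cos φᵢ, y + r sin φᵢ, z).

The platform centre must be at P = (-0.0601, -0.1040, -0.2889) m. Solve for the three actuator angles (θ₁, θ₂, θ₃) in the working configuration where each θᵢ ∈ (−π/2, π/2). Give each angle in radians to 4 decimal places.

θ₁ = 0.7855, θ₂ = 0.7852, θ₃ = -0.0872

rotate P by −φ1: (-0.0601, -0.1040, -0.2889)
  e−x'=0.1701;  (l²−L²−(e−x')²−y'²−z²)/2L = -0.0840
  θ1 = atan2(B,A) + arccos(C/0.3353) = 0.7855
φ2=120.0° → target in arm frame (-0.0600, 0.1040)
  A cos θ + B sin θ = C:  0.1700·cos θ + -0.2889·sin θ = -0.0840
  θ2 = atan2(B,A) + arccos(C/0.3352) = 0.7852
φ3=240.0° → target in arm frame (0.1201, 0.0000)
  e−x'=-0.0101;  (l²−L²−(e−x')²−y'²−z²)/2L = 0.0151
  γ=atan2(-0.2889,-0.0101)=-1.6058;  ψ=arccos(0.0522)=1.5186;  θ3=γ+ψ≈-0.0872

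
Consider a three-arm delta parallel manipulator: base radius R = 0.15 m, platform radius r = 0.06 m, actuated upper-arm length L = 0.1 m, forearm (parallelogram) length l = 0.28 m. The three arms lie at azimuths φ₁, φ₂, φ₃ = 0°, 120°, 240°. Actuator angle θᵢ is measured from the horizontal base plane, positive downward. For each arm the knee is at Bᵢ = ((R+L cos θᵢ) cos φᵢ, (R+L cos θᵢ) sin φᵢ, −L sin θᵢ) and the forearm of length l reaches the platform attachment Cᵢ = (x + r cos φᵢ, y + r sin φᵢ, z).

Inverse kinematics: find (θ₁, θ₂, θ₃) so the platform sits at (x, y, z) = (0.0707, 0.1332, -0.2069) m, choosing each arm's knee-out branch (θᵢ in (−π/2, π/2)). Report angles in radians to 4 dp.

θ₁ = -0.0879, θ₂ = -0.1745, θ₃ = 1.3960

arm 1 (φ=0.0°): x'=0.0707, y'=0.1332
  A cos θ + B sin θ = C:  0.0193·cos θ + -0.2069·sin θ = 0.0374
  θ1 = atan2(B,A) + arccos(C/0.2078) = -0.0879
arm 2 (φ=120.0°): x'=0.0800, y'=-0.1278
  A cos θ + B sin θ = C:  0.0100·cos θ + -0.2069·sin θ = 0.0458
  √(A²+B²)=0.2071;  θ2 = -1.5225+1.3480 ≈ -0.1745
φ3=240.0° → target in arm frame (-0.1507, -0.0054)
  A cos θ + B sin θ = C:  0.2407·cos θ + -0.2069·sin θ = -0.1619
  √(A²+B²)=0.3174;  θ3 = -0.7100+2.1060 ≈ 1.3960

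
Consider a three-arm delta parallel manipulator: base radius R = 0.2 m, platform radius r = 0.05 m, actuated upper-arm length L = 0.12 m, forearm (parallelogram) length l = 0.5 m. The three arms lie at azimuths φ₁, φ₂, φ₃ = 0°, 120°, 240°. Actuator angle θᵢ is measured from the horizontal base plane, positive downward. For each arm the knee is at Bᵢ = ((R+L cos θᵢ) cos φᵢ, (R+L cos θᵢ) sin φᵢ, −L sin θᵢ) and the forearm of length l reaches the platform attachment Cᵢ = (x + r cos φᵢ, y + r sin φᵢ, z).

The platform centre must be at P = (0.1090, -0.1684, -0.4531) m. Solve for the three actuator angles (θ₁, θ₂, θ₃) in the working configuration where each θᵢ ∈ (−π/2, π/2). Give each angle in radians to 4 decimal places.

θ₁ = 0.0879, θ₂ = 1.3967, θ₃ = 0.1747

φ1=0.0° → target in arm frame (0.1090, -0.1684)
  A cos θ + B sin θ = C:  0.0410·cos θ + -0.4531·sin θ = 0.0011
  γ=atan2(-0.4531,0.0410)=-1.4806;  ψ=arccos(0.0024)=1.5684;  θ1=γ+ψ≈0.0879
φ2=120.0° → target in arm frame (-0.2003, -0.0102)
  A=0.3503, B=-0.4531, C=(l²−L²−A²−y'²−z²)/(2L)=-0.3856
  √(A²+B²)=0.5727;  θ2 = -0.9126+2.3094 ≈ 1.3967
φ3=240.0° → target in arm frame (0.0913, 0.1786)
  A cos θ + B sin θ = C:  0.0587·cos θ + -0.4531·sin θ = -0.0210
  γ=atan2(-0.4531,0.0587)=-1.4420;  ψ=arccos(-0.0459)=1.6168;  θ3=γ+ψ≈0.1747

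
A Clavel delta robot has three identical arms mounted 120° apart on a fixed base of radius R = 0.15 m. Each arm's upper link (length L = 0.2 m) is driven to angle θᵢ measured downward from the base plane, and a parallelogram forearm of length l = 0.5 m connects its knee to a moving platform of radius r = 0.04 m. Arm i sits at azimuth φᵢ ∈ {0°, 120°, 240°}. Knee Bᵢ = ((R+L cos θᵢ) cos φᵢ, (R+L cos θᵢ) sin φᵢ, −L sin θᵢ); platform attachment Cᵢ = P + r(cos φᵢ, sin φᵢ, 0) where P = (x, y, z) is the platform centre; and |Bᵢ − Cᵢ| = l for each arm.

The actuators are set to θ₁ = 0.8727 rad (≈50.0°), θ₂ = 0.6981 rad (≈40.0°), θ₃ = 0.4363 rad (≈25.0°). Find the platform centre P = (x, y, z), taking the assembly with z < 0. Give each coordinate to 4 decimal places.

φ1=0.0°: virtual centre (0.2386, 0.0000, -0.1532), radius l
φ2=120.0°: virtual centre (-0.1316, 0.2279, -0.1286), radius l
φ3=240.0°: virtual centre (-0.1456, -0.2522, -0.0845), radius l
eliminate P² terms by subtracting sphere 1 from 2 and 3
[-0.7403 0.4559 0.0493]·P = 0.0054;  [-0.7684 -0.5045 0.1374]·P = 0.0116
det = 0.7238;  x = -0.0111+0.1209z,  y = -0.0061+0.0882z
into |P−centre ₁|² = l²: 1.0224z² + 0.2450z + -0.1642 = 0;  Δ = 0.7314;  z = -0.5380 or 0.2984 → z<0 root = -0.5380
x = -0.0761, y = -0.0535

(-0.0761, -0.0535, -0.5380)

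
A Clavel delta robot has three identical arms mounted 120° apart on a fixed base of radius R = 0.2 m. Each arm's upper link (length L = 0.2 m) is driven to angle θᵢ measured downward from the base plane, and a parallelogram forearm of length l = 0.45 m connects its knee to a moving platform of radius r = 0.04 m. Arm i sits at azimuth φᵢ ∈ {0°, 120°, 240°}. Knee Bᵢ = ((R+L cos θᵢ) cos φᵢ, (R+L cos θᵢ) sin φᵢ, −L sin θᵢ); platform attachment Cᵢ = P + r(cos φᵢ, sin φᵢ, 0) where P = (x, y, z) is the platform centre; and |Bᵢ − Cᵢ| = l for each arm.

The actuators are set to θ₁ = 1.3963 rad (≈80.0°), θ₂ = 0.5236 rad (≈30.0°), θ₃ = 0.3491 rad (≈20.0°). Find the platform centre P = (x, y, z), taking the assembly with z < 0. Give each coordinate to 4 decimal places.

arm 1 at φ=0.0°: (R−r)+L cos θ1 = 0.1947;  S1 = (0.1947, 0.0000, -0.1970)
S2 = (0.3332·cos120.0°, 0.3332·sin120.0°, -0.1000) = (-0.1666, 0.2886, -0.1000)
arm 3 at φ=240.0°: (R−r)+L cos θ3 = 0.3479;  S3 = (-0.1740, -0.3013, -0.0684)
|S₂|²−|S₁|² = 0.0443;  |S₃|²−|S₁|² = 0.0490
linear system: -0.7226x+0.5771y = 0.0443−0.1939z; -0.7374x+-0.6026y = 0.0490−0.2571z
det = 0.8611;  x = -0.0639+0.3080z,  y = -0.0032+0.0497z
quadratic in z: (1.0974)z²+(0.2343)z+(-0.0968)=0, √Δ=0.6927 → z ∈ {-0.4224, 0.2089}; z = -0.4224 (taking z<0)
x = -0.1940, y = -0.0242

(-0.1940, -0.0242, -0.4224)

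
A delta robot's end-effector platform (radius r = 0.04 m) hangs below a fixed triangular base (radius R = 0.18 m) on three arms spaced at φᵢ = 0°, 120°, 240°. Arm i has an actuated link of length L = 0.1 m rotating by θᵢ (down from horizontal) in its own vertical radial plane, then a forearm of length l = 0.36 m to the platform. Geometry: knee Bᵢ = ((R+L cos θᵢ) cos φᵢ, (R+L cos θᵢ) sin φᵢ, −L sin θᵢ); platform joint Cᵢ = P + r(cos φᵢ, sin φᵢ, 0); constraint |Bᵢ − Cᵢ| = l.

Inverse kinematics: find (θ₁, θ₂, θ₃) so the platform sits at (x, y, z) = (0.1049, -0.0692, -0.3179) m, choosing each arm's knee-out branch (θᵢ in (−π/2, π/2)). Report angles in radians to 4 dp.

arm 1 (φ=0.0°): x'=0.1049, y'=-0.0692
  A cos θ + B sin θ = C:  0.0351·cos θ + -0.3179·sin θ = 0.0626
  θ1 = atan2(B,A) + arccos(C/0.3198) = -0.0870
rotate P by −φ2: (-0.1124, -0.0562, -0.3179)
  A cos θ + B sin θ = C:  0.2524·cos θ + -0.3179·sin θ = -0.2416
  θ2 = atan2(B,A) + arccos(C/0.4059) = 1.3085
arm 3 (φ=240.0°): x'=0.0075, y'=0.1254
  A cos θ + B sin θ = C:  0.1325·cos θ + -0.3179·sin θ = -0.0738
  γ=atan2(-0.3179,0.1325)=-1.1758;  ψ=arccos(-0.2143)=1.7867;  θ3=γ+ψ≈0.6109

θ₁ = -0.0870, θ₂ = 1.3085, θ₃ = 0.6109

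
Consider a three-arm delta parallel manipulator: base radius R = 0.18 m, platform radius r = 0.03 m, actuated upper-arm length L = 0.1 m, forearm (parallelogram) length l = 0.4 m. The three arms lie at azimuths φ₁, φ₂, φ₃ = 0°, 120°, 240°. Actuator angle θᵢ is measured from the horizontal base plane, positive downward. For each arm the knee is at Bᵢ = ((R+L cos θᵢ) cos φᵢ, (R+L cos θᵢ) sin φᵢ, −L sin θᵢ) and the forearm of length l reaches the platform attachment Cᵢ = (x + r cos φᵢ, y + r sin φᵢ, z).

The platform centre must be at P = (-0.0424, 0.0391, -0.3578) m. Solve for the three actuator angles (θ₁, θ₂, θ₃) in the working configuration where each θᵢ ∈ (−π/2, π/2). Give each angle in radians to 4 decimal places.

arm 1 (φ=0.0°): x'=-0.0424, y'=0.0391
  A cos θ + B sin θ = C:  0.1924·cos θ + -0.3578·sin θ = -0.0828
  θ1 = atan2(B,A) + arccos(C/0.4062) = 0.6987
rotate P by −φ2: (0.0551, 0.0172, -0.3578)
  A=0.0949, B=-0.3578, C=(l²−L²−A²−y'²−z²)/(2L)=0.0634
  γ=atan2(-0.3578,0.0949)=-1.3114;  ψ=arccos(0.1711)=1.3988;  θ2=γ+ψ≈0.0874
φ3=240.0° → target in arm frame (-0.0127, -0.0563)
  A cos θ + B sin θ = C:  0.1627·cos θ + -0.3578·sin θ = -0.0382
  √(A²+B²)=0.3930;  θ3 = -1.1441+1.6682 ≈ 0.5241

θ₁ = 0.6987, θ₂ = 0.0874, θ₃ = 0.5241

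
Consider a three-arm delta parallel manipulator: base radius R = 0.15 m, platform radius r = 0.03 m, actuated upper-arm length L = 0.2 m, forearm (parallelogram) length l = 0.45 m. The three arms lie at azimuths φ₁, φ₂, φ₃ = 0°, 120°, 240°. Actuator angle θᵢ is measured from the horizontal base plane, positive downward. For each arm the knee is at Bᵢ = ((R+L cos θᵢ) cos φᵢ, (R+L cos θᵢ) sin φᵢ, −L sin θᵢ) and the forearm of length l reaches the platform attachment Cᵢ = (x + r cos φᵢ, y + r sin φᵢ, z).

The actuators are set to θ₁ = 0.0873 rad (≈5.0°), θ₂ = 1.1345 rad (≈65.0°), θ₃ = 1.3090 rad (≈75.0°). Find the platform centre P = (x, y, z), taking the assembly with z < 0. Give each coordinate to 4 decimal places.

φ1=0.0°: virtual centre (0.3192, 0.0000, -0.0174), radius l
φ2=120.0°: virtual centre (-0.1023, 0.1771, -0.1813), radius l
φ3=240.0°: virtual centre (-0.0859, -0.1488, -0.1932), radius l
eliminate P² terms by subtracting sphere 1 from 2 and 3
linear system: -0.8430x+0.3542y = -0.0275−-0.3277z; -0.8102x+-0.2975y = -0.0354−-0.3515z
Cramer: x(z) = 0.0385-0.4128z;  y(z) = 0.0140-0.0573z
sphere 1 gives Az²+Bz+C=0 with A=1.1737, B=0.2650, C=-0.1232;  B²−4AC=0.6487;  roots -0.4560, 0.2302;  negative root z = -0.4560
x = 0.2268, y = 0.0401

(0.2268, 0.0401, -0.4560)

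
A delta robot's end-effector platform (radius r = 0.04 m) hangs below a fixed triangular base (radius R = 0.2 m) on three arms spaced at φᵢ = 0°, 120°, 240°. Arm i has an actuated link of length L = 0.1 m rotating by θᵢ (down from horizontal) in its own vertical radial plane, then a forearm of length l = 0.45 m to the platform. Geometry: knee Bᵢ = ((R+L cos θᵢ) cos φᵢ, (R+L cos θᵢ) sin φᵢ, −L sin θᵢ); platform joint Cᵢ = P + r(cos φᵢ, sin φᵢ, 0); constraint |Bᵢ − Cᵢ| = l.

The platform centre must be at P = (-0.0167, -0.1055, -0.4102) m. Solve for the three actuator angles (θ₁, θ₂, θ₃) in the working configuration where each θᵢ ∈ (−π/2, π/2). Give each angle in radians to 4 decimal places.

rotate P by −φ1: (-0.0167, -0.1055, -0.4102)
  A cos θ + B sin θ = C:  0.1767·cos θ + -0.4102·sin θ = -0.0906
  θ1 = atan2(B,A) + arccos(C/0.4466) = 0.6110
φ2=120.0° → target in arm frame (-0.0830, 0.0672)
  e−x'=0.2430;  (l²−L²−(e−x')²−y'²−z²)/2L = -0.1967
  θ2 = atan2(B,A) + arccos(C/0.4768) = 0.9601
rotate P by −φ3: (0.0997, 0.0383, -0.4102)
  A=0.0603, B=-0.4102, C=(l²−L²−A²−y'²−z²)/(2L)=0.0957
  γ=atan2(-0.4102,0.0603)=-1.4249;  ψ=arccos(0.2308)=1.3379;  θ3=γ+ψ≈-0.0870

θ₁ = 0.6110, θ₂ = 0.9601, θ₃ = -0.0870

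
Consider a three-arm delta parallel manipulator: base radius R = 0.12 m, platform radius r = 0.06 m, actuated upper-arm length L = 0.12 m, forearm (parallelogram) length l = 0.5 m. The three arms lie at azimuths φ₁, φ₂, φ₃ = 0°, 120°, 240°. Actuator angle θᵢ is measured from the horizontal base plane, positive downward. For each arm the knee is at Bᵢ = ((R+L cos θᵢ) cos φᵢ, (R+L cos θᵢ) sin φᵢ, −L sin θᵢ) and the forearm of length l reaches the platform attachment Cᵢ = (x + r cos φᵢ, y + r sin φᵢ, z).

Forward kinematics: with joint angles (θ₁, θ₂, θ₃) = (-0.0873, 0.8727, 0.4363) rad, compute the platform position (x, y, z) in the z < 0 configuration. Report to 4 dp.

(0.1647, -0.0918, -0.4808)

centre 1 = (0.1795·cos0.0°, 0.1795·sin0.0°, 0.0105) = (0.1795, 0.0000, 0.0105)
φ2=120.0°: virtual centre (-0.0686, 0.1188, -0.0919), radius l
centre 3 = (0.1688·cos240.0°, 0.1688·sin240.0°, -0.0507) = (-0.0844, -0.1461, -0.0507)
eliminate P² terms by subtracting sphere 1 from 2 and 3
plane₁₂: -0.4962x+0.2375y+-0.2048z = -0.0051
Cramer: x(z) = 0.0066-0.3288z;  y(z) = -0.0076+0.1752z
into |P−centre ₁|² = l²: 1.1388z² + 0.0901z + -0.2199 = 0;  Δ = 1.0100;  z = -0.4808 or 0.4017 → z<0 root = -0.4808
x = 0.1647, y = -0.0918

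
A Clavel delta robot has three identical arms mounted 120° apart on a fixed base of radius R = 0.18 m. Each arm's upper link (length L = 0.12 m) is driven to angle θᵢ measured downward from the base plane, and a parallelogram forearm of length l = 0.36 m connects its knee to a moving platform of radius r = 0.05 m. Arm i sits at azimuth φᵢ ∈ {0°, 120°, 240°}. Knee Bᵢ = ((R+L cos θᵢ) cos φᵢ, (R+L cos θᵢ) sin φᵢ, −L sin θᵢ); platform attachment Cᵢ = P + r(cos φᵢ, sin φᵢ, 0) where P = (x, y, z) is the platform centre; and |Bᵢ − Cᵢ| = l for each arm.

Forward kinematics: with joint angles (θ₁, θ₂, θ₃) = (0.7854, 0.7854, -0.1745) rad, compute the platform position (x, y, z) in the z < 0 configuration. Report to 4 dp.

(-0.0520, -0.0901, -0.3090)

centre 1 = (0.2149·cos0.0°, 0.2149·sin0.0°, -0.0849) = (0.2149, 0.0000, -0.0849)
φ2=120.0°: virtual centre (-0.1074, 0.1861, -0.0849), radius l
centre 3 = (0.2482·cos240.0°, 0.2482·sin240.0°, 0.0208) = (-0.1241, -0.2149, 0.0208)
eliminate P² terms by subtracting sphere 1 from 2 and 3
[-0.6446 0.3721 0.0000]·P = 0.0000;  [-0.6779 -0.4299 0.2114]·P = 0.0087
det = 0.5293;  x = -0.0061+0.1486z,  y = -0.0106+0.2574z
into |P−centre ₁|² = l²: 1.0883z² + 0.0986z + -0.0735 = 0;  Δ = 0.3296;  z = -0.3090 or 0.2184 → z<0 root = -0.3090
x = -0.0520, y = -0.0901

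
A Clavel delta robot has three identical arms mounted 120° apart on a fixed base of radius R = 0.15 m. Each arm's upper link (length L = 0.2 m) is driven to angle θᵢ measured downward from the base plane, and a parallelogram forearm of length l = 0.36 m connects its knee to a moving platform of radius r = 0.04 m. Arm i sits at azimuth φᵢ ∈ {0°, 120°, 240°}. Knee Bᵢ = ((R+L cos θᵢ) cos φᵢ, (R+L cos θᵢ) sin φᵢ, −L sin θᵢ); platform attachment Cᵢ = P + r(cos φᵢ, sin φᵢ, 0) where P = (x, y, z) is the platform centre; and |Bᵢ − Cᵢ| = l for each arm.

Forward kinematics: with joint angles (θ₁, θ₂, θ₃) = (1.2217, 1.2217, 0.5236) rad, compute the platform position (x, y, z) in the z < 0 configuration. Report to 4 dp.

centre 1 = (0.1784·cos0.0°, 0.1784·sin0.0°, -0.1879) = (0.1784, 0.0000, -0.1879)
φ2=120.0°: virtual centre (-0.0892, 0.1545, -0.1879), radius l
arm 3 at φ=240.0°: (R−r)+L cos θ3 = 0.2832;  centre 3 = (-0.1416, -0.2453, -0.1000)
subtract pairs → two planes through P
[-0.5352 0.3090 0.0000]·P = 0.0000;  [-0.6400 -0.4905 0.1759]·P = 0.0231
det = 0.4603;  x = -0.0155+0.1181z,  y = -0.0268+0.2045z
into |P−centre ₁|² = l²: 1.0558z² + 0.3191z + -0.0560 = 0;  Δ = 0.3382;  z = -0.4266 or 0.1243 → z<0 root = -0.4266
x = -0.0658, y = -0.1140

(-0.0658, -0.1140, -0.4266)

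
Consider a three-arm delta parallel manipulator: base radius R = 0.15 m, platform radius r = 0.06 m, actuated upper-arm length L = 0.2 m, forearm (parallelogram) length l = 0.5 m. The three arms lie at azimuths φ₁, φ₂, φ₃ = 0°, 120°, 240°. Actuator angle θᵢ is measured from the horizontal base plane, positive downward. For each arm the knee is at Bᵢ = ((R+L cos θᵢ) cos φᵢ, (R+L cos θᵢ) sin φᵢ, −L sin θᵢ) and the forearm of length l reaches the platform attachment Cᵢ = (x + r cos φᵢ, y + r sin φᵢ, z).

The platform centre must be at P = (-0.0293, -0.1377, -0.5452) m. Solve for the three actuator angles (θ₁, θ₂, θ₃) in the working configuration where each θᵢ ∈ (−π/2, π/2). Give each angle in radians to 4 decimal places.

φ1=0.0° → target in arm frame (-0.0293, -0.1377)
  e−x'=0.1193;  (l²−L²−(e−x')²−y'²−z²)/2L = -0.3011
  √(A²+B²)=0.5581;  θ1 = -1.3554+2.1406 ≈ 0.7853
rotate P by −φ2: (-0.1046, 0.0942, -0.5452)
  A cos θ + B sin θ = C:  0.1946·cos θ + -0.5452·sin θ = -0.3350
  γ=atan2(-0.5452,0.1946)=-1.2280;  ψ=arccos(-0.5787)=2.1879;  θ2=γ+ψ≈0.9599
arm 3 (φ=240.0°): x'=0.1339, y'=0.0435
  A cos θ + B sin θ = C:  -0.0439·cos θ + -0.5452·sin θ = -0.2277
  √(A²+B²)=0.5470;  θ3 = -1.6511+2.0001 ≈ 0.3489

θ₁ = 0.7853, θ₂ = 0.9599, θ₃ = 0.3489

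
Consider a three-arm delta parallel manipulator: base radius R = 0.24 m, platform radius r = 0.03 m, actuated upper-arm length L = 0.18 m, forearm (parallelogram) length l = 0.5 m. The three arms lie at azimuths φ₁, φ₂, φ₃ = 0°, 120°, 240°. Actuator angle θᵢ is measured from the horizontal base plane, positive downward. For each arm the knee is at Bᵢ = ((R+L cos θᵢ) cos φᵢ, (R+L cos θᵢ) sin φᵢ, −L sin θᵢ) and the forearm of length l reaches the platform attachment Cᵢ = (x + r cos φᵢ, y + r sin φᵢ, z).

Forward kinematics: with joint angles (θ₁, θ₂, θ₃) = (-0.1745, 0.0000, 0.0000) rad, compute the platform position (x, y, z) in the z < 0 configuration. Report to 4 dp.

(0.0153, 0.0000, -0.3028)

φ1=0.0°: virtual centre (0.3873, 0.0000, 0.0313), radius l
arm 2 at φ=120.0°: (R−r)+L cos θ2 = 0.3900;  O2 = (-0.1950, 0.3377, 0.0000)
φ3=240.0°: virtual centre (-0.1950, -0.3377, 0.0000), radius l
eliminate P² terms by subtracting sphere 1 from 2 and 3
[-1.1645 0.6755 -0.0625]·P = 0.0011;  [-1.1645 -0.6755 -0.0625]·P = 0.0011
det = 1.5733;  x = -0.0010+-0.0537z,  y = 0.0000+0.0000z
into |P−O₁|² = l²: 1.0029z² + -0.0208z + -0.0983 = 0;  Δ = 0.3947;  z = -0.3028 or 0.3236 → z<0 root = -0.3028
x = 0.0153, y = 0.0000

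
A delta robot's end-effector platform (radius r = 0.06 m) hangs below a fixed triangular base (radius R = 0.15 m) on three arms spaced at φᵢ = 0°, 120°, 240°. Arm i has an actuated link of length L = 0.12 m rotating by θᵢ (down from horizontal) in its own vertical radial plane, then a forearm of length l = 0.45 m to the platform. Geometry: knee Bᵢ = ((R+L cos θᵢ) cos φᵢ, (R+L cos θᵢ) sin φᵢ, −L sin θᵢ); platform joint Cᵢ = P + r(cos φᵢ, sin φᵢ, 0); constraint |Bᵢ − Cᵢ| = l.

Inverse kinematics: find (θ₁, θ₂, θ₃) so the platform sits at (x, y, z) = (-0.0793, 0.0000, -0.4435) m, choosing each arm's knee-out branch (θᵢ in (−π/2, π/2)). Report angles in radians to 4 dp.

θ₁ = 0.6978, θ₂ = 0.2615, θ₃ = 0.2615

arm 1 (φ=0.0°): x'=-0.0793, y'=0.0000
  e−x'=0.1693;  (l²−L²−(e−x')²−y'²−z²)/2L = -0.1552
  γ=atan2(-0.4435,0.1693)=-1.2061;  ψ=arccos(-0.3270)=1.9039;  θ1=γ+ψ≈0.6978
φ2=120.0° → target in arm frame (0.0396, 0.0687)
  A=0.0504, B=-0.4435, C=(l²−L²−A²−y'²−z²)/(2L)=-0.0660
  γ=atan2(-0.4435,0.0504)=-1.4578;  ψ=arccos(-0.1479)=1.7192;  θ2=γ+ψ≈0.2615
rotate P by −φ3: (0.0397, -0.0687, -0.4435)
  A=0.0503, B=-0.4435, C=(l²−L²−A²−y'²−z²)/(2L)=-0.0660
  θ3 = atan2(B,A) + arccos(C/0.4463) = 0.2615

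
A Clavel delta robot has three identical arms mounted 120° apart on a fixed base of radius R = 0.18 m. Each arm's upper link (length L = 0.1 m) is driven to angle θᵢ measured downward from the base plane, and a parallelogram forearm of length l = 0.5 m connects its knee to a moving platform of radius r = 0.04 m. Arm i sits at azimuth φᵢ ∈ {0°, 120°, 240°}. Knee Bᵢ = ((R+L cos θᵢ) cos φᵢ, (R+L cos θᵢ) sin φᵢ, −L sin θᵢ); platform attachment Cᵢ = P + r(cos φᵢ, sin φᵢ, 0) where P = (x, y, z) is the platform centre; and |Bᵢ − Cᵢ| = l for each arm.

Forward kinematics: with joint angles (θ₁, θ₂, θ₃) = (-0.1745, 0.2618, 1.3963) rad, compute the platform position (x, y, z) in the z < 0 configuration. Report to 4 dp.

(0.1383, 0.1445, -0.4507)

arm 1 at φ=0.0°: e+L cos θ1 = 0.2385;  S1 = (0.2385, 0.0000, 0.0174)
φ2=120.0°: virtual centre (-0.1183, 0.2049, -0.0259), radius l
arm 3 at φ=240.0°: e+L cos θ3 = 0.1574;  S3 = (-0.0787, -0.1363, -0.0985)
|S₂|²−|S₁|² = -0.0005;  |S₃|²−|S₁|² = -0.0227
plane₁₂: -0.7136x+0.4098y+-0.0865z = -0.0005
Cramer: x(z) = 0.0208-0.2608z;  y(z) = 0.0349-0.2431z
quadratic in z: (1.1271)z²+(0.0618)z+(-0.2011)=0, √Δ=0.9542 → z ∈ {-0.4507, 0.3958}; z = -0.4507 (taking z<0)
x = 0.1383, y = 0.1445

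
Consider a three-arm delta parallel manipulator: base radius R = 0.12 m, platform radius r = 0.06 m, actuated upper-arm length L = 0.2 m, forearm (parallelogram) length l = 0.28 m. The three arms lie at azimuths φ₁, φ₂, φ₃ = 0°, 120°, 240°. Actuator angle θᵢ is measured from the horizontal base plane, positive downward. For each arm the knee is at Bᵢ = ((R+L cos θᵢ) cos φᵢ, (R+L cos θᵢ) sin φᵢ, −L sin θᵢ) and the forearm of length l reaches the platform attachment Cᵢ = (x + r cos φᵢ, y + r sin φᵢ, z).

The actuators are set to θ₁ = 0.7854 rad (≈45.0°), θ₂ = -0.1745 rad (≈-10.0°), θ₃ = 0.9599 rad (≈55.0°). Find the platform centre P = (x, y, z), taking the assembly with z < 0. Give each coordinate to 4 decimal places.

centre 1 = (0.2014·cos0.0°, 0.2014·sin0.0°, -0.1414) = (0.2014, 0.0000, -0.1414)
centre 2 = (0.2570·cos120.0°, 0.2570·sin120.0°, 0.0347) = (-0.1285, 0.2225, 0.0347)
φ3=240.0°: virtual centre (-0.0874, -0.1513, -0.1638), radius l
subtract pairs → two planes through P
[-0.6598 0.4451 0.3523]·P = 0.0067;  [-0.5776 -0.3026 -0.0448]·P = -0.0032
Cramer: x(z) = -0.0013+0.1898z;  y(z) = 0.0131-0.5102z
sphere 1 gives Az²+Bz+C=0 with A=1.2963, B=0.1926, C=-0.0171;  B²−4AC=0.1259;  roots -0.2112, 0.0626;  negative root z = -0.2112
x = -0.0414, y = 0.1208

(-0.0414, 0.1208, -0.2112)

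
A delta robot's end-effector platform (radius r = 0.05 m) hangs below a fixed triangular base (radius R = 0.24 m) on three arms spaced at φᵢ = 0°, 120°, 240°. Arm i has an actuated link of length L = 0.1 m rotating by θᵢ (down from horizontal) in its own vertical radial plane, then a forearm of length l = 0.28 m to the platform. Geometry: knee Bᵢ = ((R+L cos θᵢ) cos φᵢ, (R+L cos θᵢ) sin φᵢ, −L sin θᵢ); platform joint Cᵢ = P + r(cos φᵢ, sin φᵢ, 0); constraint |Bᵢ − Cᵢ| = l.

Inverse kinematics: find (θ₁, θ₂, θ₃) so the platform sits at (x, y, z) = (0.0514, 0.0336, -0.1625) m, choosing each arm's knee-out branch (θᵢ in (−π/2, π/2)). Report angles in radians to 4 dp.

θ₁ = 0.1745, θ₂ = 0.7853, θ₃ = 1.3086

arm 1 (φ=0.0°): x'=0.0514, y'=0.0336
  A cos θ + B sin θ = C:  0.1386·cos θ + -0.1625·sin θ = 0.1083
  θ1 = atan2(B,A) + arccos(C/0.2136) = 0.1745
φ2=120.0° → target in arm frame (0.0034, -0.0613)
  A=0.1866, B=-0.1625, C=(l²−L²−A²−y'²−z²)/(2L)=0.0171
  θ2 = atan2(B,A) + arccos(C/0.2474) = 0.7853
φ3=240.0° → target in arm frame (-0.0548, 0.0277)
  A=0.2448, B=-0.1625, C=(l²−L²−A²−y'²−z²)/(2L)=-0.0935
  √(A²+B²)=0.2938;  θ3 = -0.5860+1.8947 ≈ 1.3086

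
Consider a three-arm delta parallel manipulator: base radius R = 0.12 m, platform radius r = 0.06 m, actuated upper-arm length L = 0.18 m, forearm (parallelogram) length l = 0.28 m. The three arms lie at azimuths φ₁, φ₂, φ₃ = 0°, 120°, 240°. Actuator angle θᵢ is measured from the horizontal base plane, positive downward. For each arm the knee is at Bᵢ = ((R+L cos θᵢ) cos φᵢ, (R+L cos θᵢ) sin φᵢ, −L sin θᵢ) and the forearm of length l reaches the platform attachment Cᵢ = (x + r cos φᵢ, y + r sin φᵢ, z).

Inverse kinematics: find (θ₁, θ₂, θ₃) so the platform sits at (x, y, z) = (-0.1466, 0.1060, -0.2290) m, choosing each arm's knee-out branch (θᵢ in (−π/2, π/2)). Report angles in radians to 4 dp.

φ1=0.0° → target in arm frame (-0.1466, 0.1060)
  A cos θ + B sin θ = C:  0.2066·cos θ + -0.2290·sin θ = -0.1677
  γ=atan2(-0.2290,0.2066)=-0.8368;  ψ=arccos(-0.5436)=2.1456;  θ1=γ+ψ≈1.3088
arm 2 (φ=120.0°): x'=0.1651, y'=0.0740
  A=-0.1051, B=-0.2290, C=(l²−L²−A²−y'²−z²)/(2L)=-0.0638
  θ2 = atan2(B,A) + arccos(C/0.2520) = -0.1744
φ3=240.0° → target in arm frame (-0.0185, -0.1800)
  e−x'=0.0785;  (l²−L²−(e−x')²−y'²−z²)/2L = -0.1250
  √(A²+B²)=0.2421;  θ3 = -1.2406+2.1132 ≈ 0.8727

θ₁ = 1.3088, θ₂ = -0.1744, θ₃ = 0.8727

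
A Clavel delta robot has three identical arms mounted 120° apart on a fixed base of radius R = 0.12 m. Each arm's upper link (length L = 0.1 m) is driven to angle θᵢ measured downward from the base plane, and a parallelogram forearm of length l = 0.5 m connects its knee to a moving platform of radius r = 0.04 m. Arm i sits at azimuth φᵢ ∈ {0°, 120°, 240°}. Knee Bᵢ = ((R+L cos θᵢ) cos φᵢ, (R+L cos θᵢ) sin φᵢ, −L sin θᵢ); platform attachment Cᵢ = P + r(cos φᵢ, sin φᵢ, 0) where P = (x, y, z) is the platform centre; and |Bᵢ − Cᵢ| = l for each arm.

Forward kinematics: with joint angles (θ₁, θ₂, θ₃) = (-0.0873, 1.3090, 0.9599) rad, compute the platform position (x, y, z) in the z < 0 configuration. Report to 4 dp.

S1 = (0.1796·cos0.0°, 0.1796·sin0.0°, 0.0087) = (0.1796, 0.0000, 0.0087)
φ2=120.0°: virtual centre (-0.0529, 0.0917, -0.0966), radius l
φ3=240.0°: virtual centre (-0.0687, -0.1190, -0.0819), radius l
subtract pairs → two planes through P
[-0.4651 0.1834 -0.2106]·P = -0.0118;  [-0.4966 -0.2379 -0.1813]·P = -0.0068
det = 0.2017;  x = 0.0201+-0.4132z,  y = -0.0135+0.1006z
into |P−S₁|² = l²: 1.1808z² + 0.1117z + -0.2243 = 0;  Δ = 1.0719;  z = -0.4857 or 0.3911 → z<0 root = -0.4857
x = 0.2207, y = -0.0623

(0.2207, -0.0623, -0.4857)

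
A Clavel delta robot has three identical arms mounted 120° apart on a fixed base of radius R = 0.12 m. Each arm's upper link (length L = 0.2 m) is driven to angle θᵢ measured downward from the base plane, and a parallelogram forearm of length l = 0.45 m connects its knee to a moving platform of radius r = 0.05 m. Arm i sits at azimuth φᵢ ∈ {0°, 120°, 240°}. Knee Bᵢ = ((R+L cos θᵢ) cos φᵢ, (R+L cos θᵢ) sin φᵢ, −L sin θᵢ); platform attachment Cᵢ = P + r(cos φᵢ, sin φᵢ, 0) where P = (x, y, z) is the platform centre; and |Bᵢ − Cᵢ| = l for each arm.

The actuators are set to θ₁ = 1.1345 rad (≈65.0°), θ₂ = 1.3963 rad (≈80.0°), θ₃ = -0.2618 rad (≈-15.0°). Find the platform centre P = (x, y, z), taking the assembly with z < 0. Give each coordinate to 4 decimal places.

arm 1 at φ=0.0°: ρ1 = 0.1545;  O1 = (0.1545, 0.0000, -0.1813)
arm 2 at φ=120.0°: ρ2 = 0.1047;  O2 = (-0.0524, 0.0907, -0.1970)
arm 3 at φ=240.0°: ρ3 = 0.2632;  O3 = (-0.1316, -0.2279, 0.0518)
subtract pairs → two planes through P
linear system: -0.4138x+0.1814y = -0.0070−-0.0314z; -0.5722x+-0.4559y = 0.0152−0.4661z
Cramer: x(z) = 0.0014+0.2402z;  y(z) = -0.0352+0.7209z
sphere 1 gives Az²+Bz+C=0 with A=1.5774, B=0.2383, C=-0.1450;  B²−4AC=0.9715;  roots -0.3880, 0.2369;  negative root z = -0.3880
x = -0.0917, y = -0.3149

(-0.0917, -0.3149, -0.3880)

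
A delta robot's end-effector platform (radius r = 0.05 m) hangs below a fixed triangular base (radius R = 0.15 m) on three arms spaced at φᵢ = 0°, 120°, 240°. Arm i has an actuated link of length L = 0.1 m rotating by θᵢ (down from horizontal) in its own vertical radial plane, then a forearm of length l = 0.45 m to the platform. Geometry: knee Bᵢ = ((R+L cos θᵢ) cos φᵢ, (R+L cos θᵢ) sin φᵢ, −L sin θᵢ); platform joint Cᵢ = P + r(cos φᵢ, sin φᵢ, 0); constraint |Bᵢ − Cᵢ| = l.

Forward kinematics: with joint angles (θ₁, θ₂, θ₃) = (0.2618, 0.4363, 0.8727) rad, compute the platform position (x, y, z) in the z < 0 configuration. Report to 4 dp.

O1 = (0.1966·cos0.0°, 0.1966·sin0.0°, -0.0259) = (0.1966, 0.0000, -0.0259)
arm 2 at φ=120.0°: ρ2 = 0.1906;  O2 = (-0.0953, 0.1651, -0.0423)
O3 = (0.1643·cos240.0°, 0.1643·sin240.0°, -0.0766) = (-0.0821, -0.1423, -0.0766)
eliminate P² terms by subtracting sphere 1 from 2 and 3
plane₁₂: -0.5838x+0.3302y+-0.0328z = -0.0012
det = 0.3502;  x = 0.0071+-0.1223z,  y = 0.0089+-0.1170z
into |P−O₁|² = l²: 1.0286z² + 0.0960z + -0.1658 = 0;  Δ = 0.6915;  z = -0.4509 or 0.3575 → z<0 root = -0.4509
x = 0.0622, y = 0.0616

(0.0622, 0.0616, -0.4509)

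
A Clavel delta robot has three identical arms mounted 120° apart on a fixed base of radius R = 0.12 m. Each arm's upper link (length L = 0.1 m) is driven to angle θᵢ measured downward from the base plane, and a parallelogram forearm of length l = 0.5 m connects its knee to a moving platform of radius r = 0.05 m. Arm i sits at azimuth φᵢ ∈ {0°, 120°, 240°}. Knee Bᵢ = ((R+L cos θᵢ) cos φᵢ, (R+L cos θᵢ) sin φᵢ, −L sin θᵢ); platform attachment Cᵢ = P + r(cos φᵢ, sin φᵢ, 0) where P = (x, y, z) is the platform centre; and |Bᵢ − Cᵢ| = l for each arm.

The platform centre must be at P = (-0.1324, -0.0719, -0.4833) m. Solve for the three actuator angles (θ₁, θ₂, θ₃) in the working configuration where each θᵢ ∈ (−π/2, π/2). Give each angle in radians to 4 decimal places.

rotate P by −φ1: (-0.1324, -0.0719, -0.4833)
  A=0.2024, B=-0.4833, C=(l²−L²−A²−y'²−z²)/(2L)=-0.1986
  √(A²+B²)=0.5240;  θ1 = -1.1742+1.9595 ≈ 0.7853
φ2=120.0° → target in arm frame (0.0039, 0.1506)
  e−x'=0.0661;  (l²−L²−(e−x')²−y'²−z²)/2L = -0.1031
  θ2 = atan2(B,A) + arccos(C/0.4878) = 0.3489
arm 3 (φ=240.0°): x'=0.1285, y'=-0.0787
  e−x'=-0.0585;  (l²−L²−(e−x')²−y'²−z²)/2L = -0.0160
  γ=atan2(-0.4833,-0.0585)=-1.6912;  ψ=arccos(-0.0328)=1.6036;  θ3=γ+ψ≈-0.0876

θ₁ = 0.7853, θ₂ = 0.3489, θ₃ = -0.0876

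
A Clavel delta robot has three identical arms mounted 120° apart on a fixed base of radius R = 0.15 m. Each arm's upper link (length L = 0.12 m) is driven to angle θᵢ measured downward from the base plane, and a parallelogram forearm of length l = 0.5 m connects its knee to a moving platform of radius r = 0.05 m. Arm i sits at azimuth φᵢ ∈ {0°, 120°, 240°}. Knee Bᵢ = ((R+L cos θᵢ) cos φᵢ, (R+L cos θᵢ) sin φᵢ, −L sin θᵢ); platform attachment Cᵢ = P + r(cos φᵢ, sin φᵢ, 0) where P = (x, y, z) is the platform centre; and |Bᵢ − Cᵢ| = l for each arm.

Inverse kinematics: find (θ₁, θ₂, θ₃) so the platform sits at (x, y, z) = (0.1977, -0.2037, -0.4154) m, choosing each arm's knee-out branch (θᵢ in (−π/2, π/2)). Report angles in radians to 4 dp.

arm 1 (φ=0.0°): x'=0.1977, y'=-0.2037
  e−x'=-0.0977;  (l²−L²−(e−x')²−y'²−z²)/2L = 0.0500
  γ=atan2(-0.4154,-0.0977)=-1.8018;  ψ=arccos(0.1172)=1.4533;  θ1=γ+ψ≈-0.3485
arm 2 (φ=120.0°): x'=-0.2753, y'=-0.0694
  e−x'=0.3753;  (l²−L²−(e−x')²−y'²−z²)/2L = -0.3441
  θ2 = atan2(B,A) + arccos(C/0.5598) = 1.3967
arm 3 (φ=240.0°): x'=0.0776, y'=0.2731
  A=0.0224, B=-0.4154, C=(l²−L²−A²−y'²−z²)/(2L)=-0.0501
  γ=atan2(-0.4154,0.0224)=-1.5168;  ψ=arccos(-0.1204)=1.6915;  θ3=γ+ψ≈0.1747

θ₁ = -0.3485, θ₂ = 1.3967, θ₃ = 0.1747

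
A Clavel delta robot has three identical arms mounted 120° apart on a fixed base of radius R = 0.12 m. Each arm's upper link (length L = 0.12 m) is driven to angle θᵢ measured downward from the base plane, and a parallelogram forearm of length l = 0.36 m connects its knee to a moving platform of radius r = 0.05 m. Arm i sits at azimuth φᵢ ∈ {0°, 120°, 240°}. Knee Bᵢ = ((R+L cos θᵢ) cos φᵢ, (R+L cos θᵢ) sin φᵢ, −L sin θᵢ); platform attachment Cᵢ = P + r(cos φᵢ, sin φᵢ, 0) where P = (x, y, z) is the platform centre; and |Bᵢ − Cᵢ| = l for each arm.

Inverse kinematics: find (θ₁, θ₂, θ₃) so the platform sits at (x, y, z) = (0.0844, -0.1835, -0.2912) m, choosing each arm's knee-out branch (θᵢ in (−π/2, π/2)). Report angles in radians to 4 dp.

φ1=0.0° → target in arm frame (0.0844, -0.1835)
  A=-0.0144, B=-0.2912, C=(l²−L²−A²−y'²−z²)/(2L)=-0.0145
  γ=atan2(-0.2912,-0.0144)=-1.6202;  ψ=arccos(-0.0497)=1.6205;  θ1=γ+ψ≈0.0003
rotate P by −φ2: (-0.2011, 0.0187, -0.2912)
  e−x'=0.2711;  (l²−L²−(e−x')²−y'²−z²)/2L = -0.1810
  θ2 = atan2(B,A) + arccos(C/0.3979) = 1.2221
rotate P by −φ3: (0.1167, 0.1648, -0.2912)
  A=-0.0467, B=-0.2912, C=(l²−L²−A²−y'²−z²)/(2L)=0.0044
  γ=atan2(-0.2912,-0.0467)=-1.7299;  ψ=arccos(0.0148)=1.5560;  θ3=γ+ψ≈-0.1739

θ₁ = 0.0003, θ₂ = 1.2221, θ₃ = -0.1739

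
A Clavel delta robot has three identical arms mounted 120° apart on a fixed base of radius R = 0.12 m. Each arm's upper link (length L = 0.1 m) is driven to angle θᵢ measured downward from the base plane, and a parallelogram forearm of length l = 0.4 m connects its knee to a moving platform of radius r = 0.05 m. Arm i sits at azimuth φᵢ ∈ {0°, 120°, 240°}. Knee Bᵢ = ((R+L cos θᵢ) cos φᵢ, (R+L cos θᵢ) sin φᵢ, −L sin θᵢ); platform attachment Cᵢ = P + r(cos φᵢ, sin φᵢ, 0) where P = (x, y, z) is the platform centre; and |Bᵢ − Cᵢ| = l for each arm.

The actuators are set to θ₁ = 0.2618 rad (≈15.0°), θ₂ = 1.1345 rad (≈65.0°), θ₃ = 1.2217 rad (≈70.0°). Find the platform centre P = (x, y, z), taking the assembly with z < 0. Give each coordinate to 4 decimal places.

arm 1 at φ=0.0°: ρ1 = 0.1666;  centre 1 = (0.1666, 0.0000, -0.0259)
arm 2 at φ=120.0°: ρ2 = 0.1123;  centre 2 = (-0.0561, 0.0972, -0.0906)
arm 3 at φ=240.0°: ρ3 = 0.1042;  centre 3 = (-0.0521, -0.0902, -0.0940)
|centre ₂|²−|centre ₁|² = -0.0076;  |centre ₃|²−|centre ₁|² = -0.0087
linear system: -0.4454x+0.1944y = -0.0076−-0.1295z; -0.4374x+-0.1805y = -0.0087−-0.1362z
det = 0.1654;  x = 0.0186+-0.3013z,  y = 0.0034+-0.0243z
quadratic in z: (1.0914)z²+(0.1408)z+(-0.1374)=0, √Δ=0.7872 → z ∈ {-0.4251, 0.2961}; z = -0.4251 (taking z<0)
x = 0.1467, y = 0.0137

(0.1467, 0.0137, -0.4251)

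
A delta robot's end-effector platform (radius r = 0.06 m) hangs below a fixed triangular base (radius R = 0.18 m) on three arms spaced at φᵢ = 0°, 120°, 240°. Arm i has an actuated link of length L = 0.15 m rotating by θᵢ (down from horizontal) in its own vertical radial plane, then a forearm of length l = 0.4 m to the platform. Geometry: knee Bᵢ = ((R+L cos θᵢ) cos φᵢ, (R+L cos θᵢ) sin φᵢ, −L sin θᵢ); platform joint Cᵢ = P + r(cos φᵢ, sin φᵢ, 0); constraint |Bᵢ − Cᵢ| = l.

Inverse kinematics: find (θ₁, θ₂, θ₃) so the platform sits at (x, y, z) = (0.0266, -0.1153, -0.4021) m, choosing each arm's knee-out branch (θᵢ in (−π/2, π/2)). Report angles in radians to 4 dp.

θ₁ = 0.6106, θ₂ = 1.1342, θ₃ = 0.3489

arm 1 (φ=0.0°): x'=0.0266, y'=-0.1153
  A cos θ + B sin θ = C:  0.0934·cos θ + -0.4021·sin θ = -0.1540
  θ1 = atan2(B,A) + arccos(C/0.4128) = 0.6106
rotate P by −φ2: (-0.1132, 0.0346, -0.4021)
  A=0.2332, B=-0.4021, C=(l²−L²−A²−y'²−z²)/(2L)=-0.2658
  θ2 = atan2(B,A) + arccos(C/0.4648) = 1.1342
rotate P by −φ3: (0.0866, 0.0807, -0.4021)
  A=0.0334, B=-0.4021, C=(l²−L²−A²−y'²−z²)/(2L)=-0.1060
  √(A²+B²)=0.4035;  θ3 = -1.4878+1.8367 ≈ 0.3489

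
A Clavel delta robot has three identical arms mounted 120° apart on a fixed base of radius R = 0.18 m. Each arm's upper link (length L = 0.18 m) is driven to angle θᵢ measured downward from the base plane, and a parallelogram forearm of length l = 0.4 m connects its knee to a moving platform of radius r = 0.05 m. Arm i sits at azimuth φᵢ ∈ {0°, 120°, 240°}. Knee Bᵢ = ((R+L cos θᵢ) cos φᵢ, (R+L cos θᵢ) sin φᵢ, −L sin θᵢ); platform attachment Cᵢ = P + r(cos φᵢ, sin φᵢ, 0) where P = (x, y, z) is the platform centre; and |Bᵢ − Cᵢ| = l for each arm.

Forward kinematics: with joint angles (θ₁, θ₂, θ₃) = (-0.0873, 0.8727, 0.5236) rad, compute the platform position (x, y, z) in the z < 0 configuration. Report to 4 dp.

(0.1109, -0.0503, -0.3280)

φ1=0.0°: virtual centre (0.3093, 0.0000, 0.0157), radius l
φ2=120.0°: virtual centre (-0.1228, 0.2128, -0.1379), radius l
arm 3 at φ=240.0°: e+L cos θ3 = 0.2859;  centre 3 = (-0.1429, -0.2476, -0.0900)
|centre ₂|²−|centre ₁|² = -0.0165;  |centre ₃|²−|centre ₁|² = -0.0061
linear system: -0.8643x+0.4256y = -0.0165−-0.3072z; -0.9045x+-0.4952y = -0.0061−-0.2114z
Cramer: x(z) = 0.0133-0.2978z;  y(z) = -0.0119+0.1170z
quadratic in z: (1.1024)z²+(0.1421)z+(-0.0720)=0, √Δ=0.5810 → z ∈ {-0.3280, 0.1990}; z = -0.3280 (taking z<0)
x = 0.1109, y = -0.0503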